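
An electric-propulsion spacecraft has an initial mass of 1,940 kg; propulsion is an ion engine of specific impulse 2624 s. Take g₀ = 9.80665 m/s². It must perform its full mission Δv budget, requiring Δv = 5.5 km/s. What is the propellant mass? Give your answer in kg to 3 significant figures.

v_e = Isp · g₀ = 2624 × 9.80665 = 25732.6 m/s.
m₀/m_f = exp(Δv / v_e) = exp(5500 / 25732.6) = exp(0.2137) = 1.2383.
m_f = 1,940 / 1.2383 = 1,566.66 kg, so propellant = m₀ − m_f = 1,940 − 1,566.66 = 373.34 kg.

propellant mass ≈ 373 kg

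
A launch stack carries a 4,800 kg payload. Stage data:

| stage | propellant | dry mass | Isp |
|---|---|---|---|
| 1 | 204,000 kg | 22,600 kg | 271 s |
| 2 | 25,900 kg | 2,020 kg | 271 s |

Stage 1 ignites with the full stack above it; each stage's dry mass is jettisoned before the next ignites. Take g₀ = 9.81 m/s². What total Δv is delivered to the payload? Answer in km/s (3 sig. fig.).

Ignition mass of stage 1 = 204,000+22,600 + 25,900+2,020 + 4,800 = 259,320 kg.
Stage 1: m₀ = 259,320 kg, m_f = 259,320 − 204,000 = 55,320 kg; Δv = 271×9.81×ln(4.688) = 2658.5×1.5449 ≈ 4107 m/s.
Stage 2: m₀ = 32,720 kg, m_f = 32,720 − 25,900 = 6,820 kg; Δv = 271×9.81×ln(4.798) = 2658.5×1.5681 ≈ 4169 m/s.
Total Δv = 4107 + 4169 = 8276 m/s.

Δv ≈ 8.28 km/s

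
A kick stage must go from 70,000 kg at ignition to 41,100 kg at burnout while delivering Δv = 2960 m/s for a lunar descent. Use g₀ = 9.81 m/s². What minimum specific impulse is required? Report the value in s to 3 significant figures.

ln(m₀/m_f) = ln(70000/41100) = ln(1.703) = 0.5325.
Using Δv = v_e ln(m₀/m_f): v_e = Δv / ln(m₀/m_f) = 2960 / 0.5325 = 5558.8 m/s.
Isp = v_e / g₀ = 5558.8 / 9.81 = 566.6 s.

Isp ≈ 567 s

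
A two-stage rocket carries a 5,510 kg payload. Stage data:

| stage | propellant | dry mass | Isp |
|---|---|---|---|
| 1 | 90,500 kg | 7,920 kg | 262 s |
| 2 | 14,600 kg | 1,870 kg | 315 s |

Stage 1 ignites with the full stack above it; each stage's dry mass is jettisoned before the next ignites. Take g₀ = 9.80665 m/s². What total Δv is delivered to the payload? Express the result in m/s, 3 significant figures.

Ignition mass of stage 1 = 90,500+7,920 + 14,600+1,870 + 5,510 = 120,400 kg.
Stage 1: m₀ = 120,400 kg, m_f = 120,400 − 90,500 = 29,900 kg; Δv = 262×9.80665×ln(4.027) = 2569.3×1.3930 ≈ 3579 m/s.
Stage 2: m₀ = 21,980 kg, m_f = 21,980 − 14,600 = 7,380 kg; Δv = 315×9.80665×ln(2.978) = 3089.1×1.0914 ≈ 3371 m/s.
Total Δv = 3579 + 3371 = 6950 m/s.

Δv ≈ 6950 m/s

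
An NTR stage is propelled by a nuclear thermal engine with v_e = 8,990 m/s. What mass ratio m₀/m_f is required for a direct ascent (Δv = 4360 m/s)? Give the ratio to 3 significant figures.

mass ratio ≈ 1.62

m₀/m_f = exp(Δv / v_e) = exp(4360 / 8990.0) = exp(0.4850) = 1.6241.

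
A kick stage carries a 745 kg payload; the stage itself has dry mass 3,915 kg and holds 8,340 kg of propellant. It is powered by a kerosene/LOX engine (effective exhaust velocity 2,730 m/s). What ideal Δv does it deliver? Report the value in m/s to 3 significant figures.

Δv ≈ 2800 m/s

m₀ = payload + dry + propellant = 745 + 3,915 + 8,340 = 13,000 kg.
m_f = payload + dry = 745 + 3,915 = 4,660 kg.
Δv = v_e · ln(m₀/m_f) = 2730.0 × ln(2.79) = 2730.0 × 1.0259 ≈ 2800.8 m/s.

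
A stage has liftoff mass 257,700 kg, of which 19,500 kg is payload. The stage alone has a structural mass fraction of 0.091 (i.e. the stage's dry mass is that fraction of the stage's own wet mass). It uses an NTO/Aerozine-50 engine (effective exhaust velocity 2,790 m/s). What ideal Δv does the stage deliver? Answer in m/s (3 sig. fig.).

Δv ≈ 5120 m/s

Stage wet mass = m₀ − payload = 257,700 − 19,500 = 238,200 kg.
Stage dry mass = ε × stage wet mass = 0.091 × 238,200 = 21,676.2 kg.
Burnout mass m_f = stage dry + payload = 21,676.2 + 19,500 = 41,176.2 kg.
By the Tsiolkovsky rocket equation, Δv = v_e · ln(257,700/41,176.2) = 2790.0 × ln(6.258) = 2790.0 × 1.8339 ≈ 5117 m/s.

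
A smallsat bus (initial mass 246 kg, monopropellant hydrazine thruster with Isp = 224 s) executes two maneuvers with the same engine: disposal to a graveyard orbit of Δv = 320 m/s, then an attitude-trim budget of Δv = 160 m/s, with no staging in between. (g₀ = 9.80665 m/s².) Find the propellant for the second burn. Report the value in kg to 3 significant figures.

propellant for the second burn ≈ 14.9 kg

v_e = Isp · g₀ = 224 × 9.80665 = 2196.7 m/s.
After the first burn: m = 246 × exp(−320/2196.7) = 246 × 0.86444 = 212.652 kg.
After the second burn: m = 212.652 × exp(−160/2196.7) = 212.652 × 0.92975 = 197.713 kg.
Second-burn propellant = 212.652 − 197.713 = 14.939 kg.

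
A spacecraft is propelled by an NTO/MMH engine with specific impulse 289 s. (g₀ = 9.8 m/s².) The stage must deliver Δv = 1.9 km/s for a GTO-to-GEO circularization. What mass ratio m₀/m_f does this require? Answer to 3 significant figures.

mass ratio ≈ 1.96

v_e = Isp · g₀ = 289 × 9.8 = 2832.2 m/s.
From the ideal rocket equation, m₀/m_f = exp(Δv / v_e) = exp(1900 / 2832.2) = exp(0.6709) = 1.9559.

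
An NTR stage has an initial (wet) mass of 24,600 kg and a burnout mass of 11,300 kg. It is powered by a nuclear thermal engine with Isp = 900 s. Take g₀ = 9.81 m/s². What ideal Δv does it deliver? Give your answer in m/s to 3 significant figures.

Δv ≈ 6870 m/s

v_e = Isp · g₀ = 900 × 9.81 = 8829.0 m/s.
Rocket equation: Δv = v_e · ln(m₀/m_f) = 8829.0 × ln(2.177) = 8829.0 × 0.7779 ≈ 6868.5 m/s.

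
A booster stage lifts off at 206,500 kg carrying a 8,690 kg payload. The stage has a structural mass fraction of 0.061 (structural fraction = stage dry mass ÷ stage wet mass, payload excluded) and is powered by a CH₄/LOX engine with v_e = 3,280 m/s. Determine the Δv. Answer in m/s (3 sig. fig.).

Stage wet mass = m₀ − payload = 206,500 − 8,690 = 197,810 kg.
Stage dry mass = ε × stage wet mass = 0.061 × 197,810 = 12,066.4 kg.
Burnout mass m_f = stage dry + payload = 12,066.4 + 8,690 = 20,756.4 kg.
Δv = v_e · ln(206,500/20,756.4) = 3280.0 × ln(9.949) = 3280.0 × 2.2974 ≈ 7536 m/s.

Δv ≈ 7540 m/s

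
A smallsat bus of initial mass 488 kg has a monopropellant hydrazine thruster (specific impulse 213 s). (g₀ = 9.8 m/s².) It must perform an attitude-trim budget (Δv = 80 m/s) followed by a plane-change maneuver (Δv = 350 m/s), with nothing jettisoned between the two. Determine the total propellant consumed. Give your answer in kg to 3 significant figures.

total propellant consumed ≈ 90.8 kg

v_e = Isp · g₀ = 213 × 9.8 = 2087.4 m/s.
After the first burn: m = 488 × exp(−80/2087.4) = 488 × 0.96240 = 469.651 kg.
After the second burn: m = 469.651 × exp(−350/2087.4) = 469.651 × 0.84563 = 397.151 kg.
Total propellant = m₀ − m_final = 488 − 397.151 = 90.849 kg.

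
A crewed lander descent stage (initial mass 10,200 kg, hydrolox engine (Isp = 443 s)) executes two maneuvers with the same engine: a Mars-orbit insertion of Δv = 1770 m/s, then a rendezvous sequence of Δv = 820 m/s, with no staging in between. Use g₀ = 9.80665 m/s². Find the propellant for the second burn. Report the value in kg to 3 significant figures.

v_e = Isp · g₀ = 443 × 9.80665 = 4344.3 m/s.
After the first burn: m = 10200 × exp(−1770/4344.3) = 10200 × 0.66536 = 6,786.67 kg.
After the second burn: m = 6,786.67 × exp(−820/4344.3) = 6,786.67 × 0.82799 = 5,619.29 kg.
Second-burn propellant = 6,786.67 − 5,619.29 = 1,167.38 kg.

propellant for the second burn ≈ 1170 kg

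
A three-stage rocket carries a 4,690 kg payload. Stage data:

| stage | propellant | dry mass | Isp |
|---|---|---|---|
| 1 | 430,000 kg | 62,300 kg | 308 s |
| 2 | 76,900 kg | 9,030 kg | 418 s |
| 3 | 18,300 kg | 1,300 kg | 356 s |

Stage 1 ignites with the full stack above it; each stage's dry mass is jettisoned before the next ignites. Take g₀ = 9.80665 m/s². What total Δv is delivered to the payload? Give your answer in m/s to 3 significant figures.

Ignition mass of stage 1 = 430,000+62,300 + 76,900+9,030 + 18,300+1,300 + 4,690 = 602,520 kg.
Stage 1: m₀ = 602,520 kg, m_f = 602,520 − 430,000 = 172,520 kg; Δv = 308×9.80665×ln(3.492) = 3020.4×1.2506 ≈ 3777 m/s.
Stage 2: m₀ = 110,220 kg, m_f = 110,220 − 76,900 = 33,320 kg; Δv = 418×9.80665×ln(3.308) = 4099.2×1.1963 ≈ 4904 m/s.
Stage 3: m₀ = 24,290 kg, m_f = 24,290 − 18,300 = 5,990 kg; Δv = 356×9.80665×ln(4.055) = 3491.2×1.4000 ≈ 4888 m/s.
Total Δv = 3777 + 4904 + 4888 = 13569 m/s.

Δv ≈ 13600 m/s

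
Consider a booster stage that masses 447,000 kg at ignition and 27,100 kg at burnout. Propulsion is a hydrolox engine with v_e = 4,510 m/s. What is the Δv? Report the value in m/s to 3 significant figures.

Δv ≈ 12600 m/s

Using Δv = v_e ln(m₀/m_f): Δv = v_e · ln(m₀/m_f) = 4510.0 × ln(16.49) = 4510.0 × 2.8030 ≈ 12641.6 m/s.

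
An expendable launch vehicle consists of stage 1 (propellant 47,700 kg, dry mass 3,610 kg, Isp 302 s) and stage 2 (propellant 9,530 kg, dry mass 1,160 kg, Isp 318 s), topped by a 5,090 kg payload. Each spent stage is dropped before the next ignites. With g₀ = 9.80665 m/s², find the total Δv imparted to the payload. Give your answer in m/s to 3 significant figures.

Δv ≈ 6560 m/s

Ignition mass of stage 1 = 47,700+3,610 + 9,530+1,160 + 5,090 = 67,090 kg.
Stage 1: m₀ = 67,090 kg, m_f = 67,090 − 47,700 = 19,390 kg; Δv = 302×9.80665×ln(3.46) = 2961.6×1.2413 ≈ 3676 m/s.
Stage 2: m₀ = 15,780 kg, m_f = 15,780 − 9,530 = 6,250 kg; Δv = 318×9.80665×ln(2.525) = 3118.5×0.9262 ≈ 2888 m/s.
Total Δv = 3676 + 2888 = 6564 m/s.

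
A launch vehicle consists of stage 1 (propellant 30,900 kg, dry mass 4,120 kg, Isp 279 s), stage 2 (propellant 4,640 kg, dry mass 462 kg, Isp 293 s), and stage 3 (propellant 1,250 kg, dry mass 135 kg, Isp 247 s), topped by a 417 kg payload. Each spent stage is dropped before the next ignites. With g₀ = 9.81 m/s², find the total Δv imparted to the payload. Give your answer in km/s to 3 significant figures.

Δv ≈ 9.73 km/s

Ignition mass of stage 1 = 30,900+4,120 + 4,640+462 + 1,250+135 + 417 = 41,924 kg.
Stage 1: m₀ = 41,924 kg, m_f = 41,924 − 30,900 = 11,024 kg; Δv = 279×9.81×ln(3.803) = 2737.0×1.3358 ≈ 3656 m/s.
Stage 2: m₀ = 6,904 kg, m_f = 6,904 − 4,640 = 2,264 kg; Δv = 293×9.81×ln(3.049) = 2874.3×1.1150 ≈ 3205 m/s.
Stage 3: m₀ = 1,802 kg, m_f = 1,802 − 1,250 = 552 kg; Δv = 247×9.81×ln(3.264) = 2423.1×1.1831 ≈ 2867 m/s.
Total Δv = 3656 + 3205 + 2867 = 9728 m/s.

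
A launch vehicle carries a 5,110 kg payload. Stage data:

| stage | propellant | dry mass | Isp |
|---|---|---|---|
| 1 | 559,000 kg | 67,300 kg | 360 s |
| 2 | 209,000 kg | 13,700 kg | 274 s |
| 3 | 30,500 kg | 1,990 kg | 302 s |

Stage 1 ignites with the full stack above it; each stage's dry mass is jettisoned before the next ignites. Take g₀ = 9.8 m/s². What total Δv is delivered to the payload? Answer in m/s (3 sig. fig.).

Ignition mass of stage 1 = 559,000+67,300 + 209,000+13,700 + 30,500+1,990 + 5,110 = 886,600 kg.
Stage 1: m₀ = 886,600 kg, m_f = 886,600 − 559,000 = 327,600 kg; Δv = 360×9.8×ln(2.706) = 3528.0×0.9956 ≈ 3512 m/s.
Stage 2: m₀ = 260,300 kg, m_f = 260,300 − 209,000 = 51,300 kg; Δv = 274×9.8×ln(5.074) = 2685.2×1.6241 ≈ 4361 m/s.
Stage 3: m₀ = 37,600 kg, m_f = 37,600 − 30,500 = 7,100 kg; Δv = 302×9.8×ln(5.296) = 2959.6×1.6669 ≈ 4933 m/s.
Total Δv = 3512 + 4361 + 4933 = 12806 m/s.

Δv ≈ 12800 m/s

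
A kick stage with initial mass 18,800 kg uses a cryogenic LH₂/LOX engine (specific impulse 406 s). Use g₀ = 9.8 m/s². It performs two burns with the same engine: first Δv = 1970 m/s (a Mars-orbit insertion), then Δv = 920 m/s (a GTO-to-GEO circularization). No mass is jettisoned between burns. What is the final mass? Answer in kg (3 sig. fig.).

final mass ≈ 9090 kg

v_e = Isp · g₀ = 406 × 9.8 = 3978.8 m/s.
After the first burn: m = 18800 × exp(−1970/3978.8) = 18800 × 0.60950 = 11,458.6 kg.
After the second burn: m = 11,458.6 × exp(−920/3978.8) = 11,458.6 × 0.79356 = 9,093.09 kg.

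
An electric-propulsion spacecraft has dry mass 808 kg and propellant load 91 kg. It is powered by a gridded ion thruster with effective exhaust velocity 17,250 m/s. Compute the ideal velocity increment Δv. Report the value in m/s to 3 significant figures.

Δv ≈ 1840 m/s

m₀ = m_dry + m_prop = 808 + 91 = 899 kg.
Δv = v_e · ln(m₀/m_f) = 17250.0 × ln(1.113) = 17250.0 × 0.1067 ≈ 1840.9 m/s.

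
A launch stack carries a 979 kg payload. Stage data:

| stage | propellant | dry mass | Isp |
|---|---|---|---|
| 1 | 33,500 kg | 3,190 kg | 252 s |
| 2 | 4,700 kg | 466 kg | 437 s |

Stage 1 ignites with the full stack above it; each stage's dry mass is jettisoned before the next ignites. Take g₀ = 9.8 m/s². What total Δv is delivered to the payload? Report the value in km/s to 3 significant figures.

Ignition mass of stage 1 = 33,500+3,190 + 4,700+466 + 979 = 42,835 kg.
Stage 1: m₀ = 42,835 kg, m_f = 42,835 − 33,500 = 9,335 kg; Δv = 252×9.8×ln(4.589) = 2469.6×1.5236 ≈ 3763 m/s.
Stage 2: m₀ = 6,145 kg, m_f = 6,145 − 4,700 = 1,445 kg; Δv = 437×9.8×ln(4.253) = 4282.6×1.4475 ≈ 6199 m/s.
Total Δv = 3763 + 6199 = 9962 m/s.

Δv ≈ 9.96 km/s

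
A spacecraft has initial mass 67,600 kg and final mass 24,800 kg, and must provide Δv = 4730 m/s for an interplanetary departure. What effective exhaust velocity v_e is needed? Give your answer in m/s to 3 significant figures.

v_e ≈ 4720 m/s

ln(m₀/m_f) = ln(67600/24800) = ln(2.726) = 1.0028.
From the ideal rocket equation, v_e = Δv / ln(m₀/m_f) = 4730 / 1.0028 = 4717.0 m/s.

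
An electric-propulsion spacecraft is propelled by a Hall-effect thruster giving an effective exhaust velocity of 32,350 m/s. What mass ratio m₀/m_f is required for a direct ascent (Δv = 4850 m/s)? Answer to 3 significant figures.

mass ratio ≈ 1.16

Using Δv = v_e ln(m₀/m_f): m₀/m_f = exp(Δv / v_e) = exp(4850 / 32350.0) = exp(0.1499) = 1.1617.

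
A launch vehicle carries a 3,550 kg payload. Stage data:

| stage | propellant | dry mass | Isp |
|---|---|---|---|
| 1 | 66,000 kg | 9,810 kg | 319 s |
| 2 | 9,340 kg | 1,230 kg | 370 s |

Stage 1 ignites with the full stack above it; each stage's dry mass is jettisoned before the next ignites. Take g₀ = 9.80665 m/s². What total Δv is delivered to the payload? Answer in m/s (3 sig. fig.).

Δv ≈ 8070 m/s

Ignition mass of stage 1 = 66,000+9,810 + 9,340+1,230 + 3,550 = 89,930 kg.
Stage 1: m₀ = 89,930 kg, m_f = 89,930 − 66,000 = 23,930 kg; Δv = 319×9.80665×ln(3.758) = 3128.3×1.3239 ≈ 4142 m/s.
Stage 2: m₀ = 14,120 kg, m_f = 14,120 − 9,340 = 4,780 kg; Δv = 370×9.80665×ln(2.954) = 3628.5×1.0832 ≈ 3930 m/s.
Total Δv = 4142 + 3930 = 8072 m/s.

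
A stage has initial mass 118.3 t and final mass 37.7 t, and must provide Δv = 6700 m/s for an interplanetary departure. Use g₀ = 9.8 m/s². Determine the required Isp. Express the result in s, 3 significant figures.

Isp ≈ 598 s

ln(m₀/m_f) = ln(118300/37700) = ln(3.138) = 1.1436.
Using Δv = v_e ln(m₀/m_f): v_e = Δv / ln(m₀/m_f) = 6700 / 1.1436 = 5858.9 m/s.
Isp = v_e / g₀ = 5858.9 / 9.8 = 597.8 s.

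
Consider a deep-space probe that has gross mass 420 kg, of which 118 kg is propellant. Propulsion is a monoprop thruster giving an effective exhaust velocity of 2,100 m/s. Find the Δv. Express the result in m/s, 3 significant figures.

m_f = m₀ − m_prop = 420 − 118 = 302 kg.
From the ideal rocket equation, Δv = v_e · ln(m₀/m_f) = 2100.0 × ln(1.391) = 2100.0 × 0.3298 ≈ 692.6 m/s.

Δv ≈ 693 m/s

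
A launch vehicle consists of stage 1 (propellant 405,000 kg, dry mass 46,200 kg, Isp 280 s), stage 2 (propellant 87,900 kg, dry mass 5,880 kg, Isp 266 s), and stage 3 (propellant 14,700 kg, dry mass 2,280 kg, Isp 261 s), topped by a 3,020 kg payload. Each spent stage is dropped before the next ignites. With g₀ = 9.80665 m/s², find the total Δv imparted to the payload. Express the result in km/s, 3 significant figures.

Ignition mass of stage 1 = 405,000+46,200 + 87,900+5,880 + 14,700+2,280 + 3,020 = 564,980 kg.
Stage 1: m₀ = 564,980 kg, m_f = 564,980 − 405,000 = 159,980 kg; Δv = 280×9.80665×ln(3.532) = 2745.9×1.2617 ≈ 3465 m/s.
Stage 2: m₀ = 113,780 kg, m_f = 113,780 − 87,900 = 25,880 kg; Δv = 266×9.80665×ln(4.396) = 2608.6×1.4808 ≈ 3863 m/s.
Stage 3: m₀ = 20,000 kg, m_f = 20,000 − 14,700 = 5,300 kg; Δv = 261×9.80665×ln(3.774) = 2559.5×1.3280 ≈ 3399 m/s.
Total Δv = 3465 + 3863 + 3399 = 10727 m/s.

Δv ≈ 10.7 km/s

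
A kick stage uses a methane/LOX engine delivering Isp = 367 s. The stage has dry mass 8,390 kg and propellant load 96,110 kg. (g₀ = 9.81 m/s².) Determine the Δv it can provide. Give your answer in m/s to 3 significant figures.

Δv ≈ 9080 m/s

v_e = Isp · g₀ = 367 × 9.81 = 3600.3 m/s.
m₀ = m_dry + m_prop = 8,390 + 96,110 = 104,500 kg.
Using Δv = v_e ln(m₀/m_f): Δv = v_e · ln(m₀/m_f) = 3600.3 × ln(12.46) = 3600.3 × 2.5221 ≈ 9080.4 m/s.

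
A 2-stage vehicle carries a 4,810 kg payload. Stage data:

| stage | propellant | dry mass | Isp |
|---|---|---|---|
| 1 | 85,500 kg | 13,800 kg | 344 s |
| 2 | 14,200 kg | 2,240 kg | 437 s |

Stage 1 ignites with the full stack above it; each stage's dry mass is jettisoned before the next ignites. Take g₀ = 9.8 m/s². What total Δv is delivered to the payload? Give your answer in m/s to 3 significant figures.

Δv ≈ 8890 m/s

Ignition mass of stage 1 = 85,500+13,800 + 14,200+2,240 + 4,810 = 120,550 kg.
Stage 1: m₀ = 120,550 kg, m_f = 120,550 − 85,500 = 35,050 kg; Δv = 344×9.8×ln(3.439) = 3371.2×1.2353 ≈ 4164 m/s.
Stage 2: m₀ = 21,250 kg, m_f = 21,250 − 14,200 = 7,050 kg; Δv = 437×9.8×ln(3.014) = 4282.6×1.1033 ≈ 4725 m/s.
Total Δv = 4164 + 4725 = 8889 m/s.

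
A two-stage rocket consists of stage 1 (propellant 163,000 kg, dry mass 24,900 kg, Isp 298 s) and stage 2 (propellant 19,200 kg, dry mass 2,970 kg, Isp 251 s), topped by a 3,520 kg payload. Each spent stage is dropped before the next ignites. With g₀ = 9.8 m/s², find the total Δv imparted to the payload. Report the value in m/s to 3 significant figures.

Δv ≈ 7590 m/s

Ignition mass of stage 1 = 163,000+24,900 + 19,200+2,970 + 3,520 = 213,590 kg.
Stage 1: m₀ = 213,590 kg, m_f = 213,590 − 163,000 = 50,590 kg; Δv = 298×9.8×ln(4.222) = 2920.4×1.4403 ≈ 4206 m/s.
Stage 2: m₀ = 25,690 kg, m_f = 25,690 − 19,200 = 6,490 kg; Δv = 251×9.8×ln(3.958) = 2459.8×1.3758 ≈ 3384 m/s.
Total Δv = 4206 + 3384 = 7590 m/s.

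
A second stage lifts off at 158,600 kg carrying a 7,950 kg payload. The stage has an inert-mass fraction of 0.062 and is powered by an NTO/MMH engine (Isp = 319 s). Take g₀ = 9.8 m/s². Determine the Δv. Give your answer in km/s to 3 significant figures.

Δv ≈ 6.93 km/s

Stage wet mass = m₀ − payload = 158,600 − 7,950 = 150,650 kg.
Stage dry mass = ε × stage wet mass = 0.062 × 150,650 = 9,340.3 kg.
Burnout mass m_f = stage dry + payload = 9,340.3 + 7,950 = 17,290.3 kg.
v_e = Isp · g₀ = 319 × 9.8 = 3126.2 m/s.
Δv = v_e · ln(158,600/17,290.3) = 3126.2 × ln(9.173) = 3126.2 × 2.2162 ≈ 6928 m/s.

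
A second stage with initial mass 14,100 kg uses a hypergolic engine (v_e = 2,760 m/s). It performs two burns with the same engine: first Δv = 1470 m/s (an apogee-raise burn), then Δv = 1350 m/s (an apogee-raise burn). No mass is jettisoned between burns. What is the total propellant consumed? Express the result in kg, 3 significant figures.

total propellant consumed ≈ 9020 kg

After the first burn: m = 14100 × exp(−1470/2760.0) = 14100 × 0.58707 = 8,277.69 kg.
After the second burn: m = 8,277.69 × exp(−1350/2760.0) = 8,277.69 × 0.61316 = 5,075.55 kg.
Total propellant = m₀ − m_final = 14100 − 5,075.55 = 9,024.45 kg.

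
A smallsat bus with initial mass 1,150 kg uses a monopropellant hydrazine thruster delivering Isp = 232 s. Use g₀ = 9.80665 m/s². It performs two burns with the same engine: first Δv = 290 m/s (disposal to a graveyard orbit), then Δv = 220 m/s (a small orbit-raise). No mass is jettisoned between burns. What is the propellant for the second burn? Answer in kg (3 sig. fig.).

propellant for the second burn ≈ 93.3 kg

v_e = Isp · g₀ = 232 × 9.80665 = 2275.1 m/s.
After the first burn: m = 1150 × exp(−290/2275.1) = 1150 × 0.88032 = 1,012.37 kg.
After the second burn: m = 1,012.37 × exp(−220/2275.1) = 1,012.37 × 0.90783 = 919.06 kg.
Second-burn propellant = 1,012.37 − 919.06 = 93.31 kg.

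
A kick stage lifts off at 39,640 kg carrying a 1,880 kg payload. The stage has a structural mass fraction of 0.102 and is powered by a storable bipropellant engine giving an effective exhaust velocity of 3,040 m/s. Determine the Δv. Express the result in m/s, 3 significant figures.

Stage wet mass = m₀ − payload = 39,640 − 1,880 = 37,760 kg.
Stage dry mass = ε × stage wet mass = 0.102 × 37,760 = 3,851.52 kg.
Burnout mass m_f = stage dry + payload = 3,851.52 + 1,880 = 5,731.52 kg.
Δv = v_e · ln(39,640/5,731.52) = 3040.0 × ln(6.916) = 3040.0 × 1.9339 ≈ 5879 m/s.

Δv ≈ 5880 m/s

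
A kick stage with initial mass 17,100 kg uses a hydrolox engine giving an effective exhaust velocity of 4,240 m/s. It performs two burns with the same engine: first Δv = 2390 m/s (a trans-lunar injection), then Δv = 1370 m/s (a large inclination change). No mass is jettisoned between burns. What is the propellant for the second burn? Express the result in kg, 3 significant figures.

After the first burn: m = 17100 × exp(−2390/4240.0) = 17100 × 0.56911 = 9,731.78 kg.
After the second burn: m = 9,731.78 × exp(−1370/4240.0) = 9,731.78 × 0.72389 = 7,044.74 kg.
Second-burn propellant = 9,731.78 − 7,044.74 = 2,687.04 kg.

propellant for the second burn ≈ 2690 kg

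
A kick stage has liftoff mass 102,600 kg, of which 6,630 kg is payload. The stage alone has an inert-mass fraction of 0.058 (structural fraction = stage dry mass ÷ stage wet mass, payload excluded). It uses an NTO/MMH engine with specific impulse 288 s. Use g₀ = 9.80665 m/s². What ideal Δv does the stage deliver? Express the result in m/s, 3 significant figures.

Δv ≈ 6010 m/s

Stage wet mass = m₀ − payload = 102,600 − 6,630 = 95,970 kg.
Stage dry mass = ε × stage wet mass = 0.058 × 95,970 = 5,566.26 kg.
Burnout mass m_f = stage dry + payload = 5,566.26 + 6,630 = 12,196.26 kg.
v_e = Isp · g₀ = 288 × 9.80665 = 2824.3 m/s.
Δv = v_e · ln(102,600/12,196.26) = 2824.3 × ln(8.412) = 2824.3 × 2.1297 ≈ 6015 m/s.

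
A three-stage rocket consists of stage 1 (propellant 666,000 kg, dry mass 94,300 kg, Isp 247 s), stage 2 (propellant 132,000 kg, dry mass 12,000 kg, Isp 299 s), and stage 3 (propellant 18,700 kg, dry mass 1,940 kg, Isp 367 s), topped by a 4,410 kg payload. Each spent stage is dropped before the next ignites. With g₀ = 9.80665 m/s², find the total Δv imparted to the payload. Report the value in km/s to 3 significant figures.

Δv ≈ 12.4 km/s

Ignition mass of stage 1 = 666,000+94,300 + 132,000+12,000 + 18,700+1,940 + 4,410 = 929,350 kg.
Stage 1: m₀ = 929,350 kg, m_f = 929,350 − 666,000 = 263,350 kg; Δv = 247×9.80665×ln(3.529) = 2422.2×1.2610 ≈ 3054 m/s.
Stage 2: m₀ = 169,050 kg, m_f = 169,050 − 132,000 = 37,050 kg; Δv = 299×9.80665×ln(4.563) = 2932.2×1.5179 ≈ 4451 m/s.
Stage 3: m₀ = 25,050 kg, m_f = 25,050 − 18,700 = 6,350 kg; Δv = 367×9.80665×ln(3.945) = 3599.0×1.3724 ≈ 4939 m/s.
Total Δv = 3054 + 4451 + 4939 = 12444 m/s.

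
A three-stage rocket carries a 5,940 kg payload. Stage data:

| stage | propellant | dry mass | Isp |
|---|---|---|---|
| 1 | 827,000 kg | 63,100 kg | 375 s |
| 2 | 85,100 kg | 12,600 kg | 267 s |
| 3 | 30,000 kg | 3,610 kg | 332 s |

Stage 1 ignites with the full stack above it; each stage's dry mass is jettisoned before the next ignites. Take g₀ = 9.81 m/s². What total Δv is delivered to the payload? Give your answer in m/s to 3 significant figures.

Ignition mass of stage 1 = 827,000+63,100 + 85,100+12,600 + 30,000+3,610 + 5,940 = 1,027,350 kg.
Stage 1: m₀ = 1,027,350 kg, m_f = 1,027,350 − 827,000 = 200,350 kg; Δv = 375×9.81×ln(5.128) = 3678.8×1.6347 ≈ 6014 m/s.
Stage 2: m₀ = 137,250 kg, m_f = 137,250 − 85,100 = 52,150 kg; Δv = 267×9.81×ln(2.632) = 2619.3×0.9677 ≈ 2535 m/s.
Stage 3: m₀ = 39,550 kg, m_f = 39,550 − 30,000 = 9,550 kg; Δv = 332×9.81×ln(4.141) = 3256.9×1.4210 ≈ 4628 m/s.
Total Δv = 6014 + 2535 + 4628 = 13177 m/s.

Δv ≈ 13200 m/s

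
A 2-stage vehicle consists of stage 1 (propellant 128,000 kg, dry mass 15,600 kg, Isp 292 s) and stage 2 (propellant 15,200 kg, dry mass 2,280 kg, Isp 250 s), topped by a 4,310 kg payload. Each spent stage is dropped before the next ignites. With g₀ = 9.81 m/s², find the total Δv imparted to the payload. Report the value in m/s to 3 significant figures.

Ignition mass of stage 1 = 128,000+15,600 + 15,200+2,280 + 4,310 = 165,390 kg.
Stage 1: m₀ = 165,390 kg, m_f = 165,390 − 128,000 = 37,390 kg; Δv = 292×9.81×ln(4.423) = 2864.5×1.4869 ≈ 4259 m/s.
Stage 2: m₀ = 21,790 kg, m_f = 21,790 − 15,200 = 6,590 kg; Δv = 250×9.81×ln(3.307) = 2452.5×1.1959 ≈ 2933 m/s.
Total Δv = 4259 + 2933 = 7192 m/s.

Δv ≈ 7190 m/s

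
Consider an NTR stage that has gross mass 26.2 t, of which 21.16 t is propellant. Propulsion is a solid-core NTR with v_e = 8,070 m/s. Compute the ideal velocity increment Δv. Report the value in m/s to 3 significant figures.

Δv ≈ 13300 m/s

m_f = m₀ − m_prop = 26.2 − 21.16 = 5.04 t.
Δv = v_e · ln(m₀/m_f) = 8070.0 × ln(5.198) = 8070.0 × 1.6484 ≈ 13302.2 m/s.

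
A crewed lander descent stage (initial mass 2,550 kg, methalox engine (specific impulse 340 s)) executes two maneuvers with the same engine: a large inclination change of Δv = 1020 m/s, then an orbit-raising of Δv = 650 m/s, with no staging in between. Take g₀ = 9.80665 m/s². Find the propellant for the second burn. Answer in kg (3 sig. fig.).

propellant for the second burn ≈ 333 kg

v_e = Isp · g₀ = 340 × 9.80665 = 3334.3 m/s.
After the first burn: m = 2550 × exp(−1020/3334.3) = 2550 × 0.73645 = 1,877.95 kg.
After the second burn: m = 1,877.95 × exp(−650/3334.3) = 1,877.95 × 0.82288 = 1,545.33 kg.
Second-burn propellant = 1,877.95 − 1,545.33 = 332.62 kg.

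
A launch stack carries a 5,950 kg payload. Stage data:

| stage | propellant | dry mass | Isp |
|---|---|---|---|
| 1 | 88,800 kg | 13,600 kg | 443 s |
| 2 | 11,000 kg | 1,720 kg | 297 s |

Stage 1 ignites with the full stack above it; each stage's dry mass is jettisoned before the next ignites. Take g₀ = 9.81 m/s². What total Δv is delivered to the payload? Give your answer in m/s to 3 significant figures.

Ignition mass of stage 1 = 88,800+13,600 + 11,000+1,720 + 5,950 = 121,070 kg.
Stage 1: m₀ = 121,070 kg, m_f = 121,070 − 88,800 = 32,270 kg; Δv = 443×9.81×ln(3.752) = 4345.8×1.3222 ≈ 5746 m/s.
Stage 2: m₀ = 18,670 kg, m_f = 18,670 − 11,000 = 7,670 kg; Δv = 297×9.81×ln(2.434) = 2913.6×0.8896 ≈ 2592 m/s.
Total Δv = 5746 + 2592 = 8338 m/s.

Δv ≈ 8340 m/s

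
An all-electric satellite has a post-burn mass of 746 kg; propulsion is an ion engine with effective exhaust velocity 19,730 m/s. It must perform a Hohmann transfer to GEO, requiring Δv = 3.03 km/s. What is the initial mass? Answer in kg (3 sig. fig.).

Using Δv = v_e ln(m₀/m_f): m₀/m_f = exp(Δv / v_e) = exp(3030 / 19730.0) = exp(0.1536) = 1.1660.
m₀ = m_f × 1.1660 = 746 × 1.1660 = 869.836 kg.

initial mass ≈ 870 kg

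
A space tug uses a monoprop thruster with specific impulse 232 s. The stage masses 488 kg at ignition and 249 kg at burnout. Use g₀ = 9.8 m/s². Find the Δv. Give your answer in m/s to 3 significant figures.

v_e = Isp · g₀ = 232 × 9.8 = 2273.6 m/s.
Rocket equation: Δv = v_e · ln(m₀/m_f) = 2273.6 × ln(1.96) = 2273.6 × 0.6729 ≈ 1529.8 m/s.

Δv ≈ 1530 m/s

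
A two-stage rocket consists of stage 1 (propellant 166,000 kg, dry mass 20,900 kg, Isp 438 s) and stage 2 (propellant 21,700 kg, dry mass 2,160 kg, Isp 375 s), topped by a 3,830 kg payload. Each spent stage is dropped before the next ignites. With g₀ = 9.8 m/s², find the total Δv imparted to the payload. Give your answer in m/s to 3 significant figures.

Δv ≈ 12000 m/s

Ignition mass of stage 1 = 166,000+20,900 + 21,700+2,160 + 3,830 = 214,590 kg.
Stage 1: m₀ = 214,590 kg, m_f = 214,590 − 166,000 = 48,590 kg; Δv = 438×9.8×ln(4.416) = 4292.4×1.4853 ≈ 6376 m/s.
Stage 2: m₀ = 27,690 kg, m_f = 27,690 − 21,700 = 5,990 kg; Δv = 375×9.8×ln(4.623) = 3675.0×1.5310 ≈ 5626 m/s.
Total Δv = 6376 + 5626 = 12002 m/s.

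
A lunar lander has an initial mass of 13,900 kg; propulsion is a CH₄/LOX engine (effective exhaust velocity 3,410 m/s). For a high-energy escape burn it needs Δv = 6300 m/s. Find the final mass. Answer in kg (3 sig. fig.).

final mass ≈ 2190 kg

From the ideal rocket equation, m₀/m_f = exp(Δv / v_e) = exp(6300 / 3410.0) = exp(1.8475) = 6.3440.
m_f = m₀ / 6.3440 = 13,900 / 6.3440 = 2,191.05 kg.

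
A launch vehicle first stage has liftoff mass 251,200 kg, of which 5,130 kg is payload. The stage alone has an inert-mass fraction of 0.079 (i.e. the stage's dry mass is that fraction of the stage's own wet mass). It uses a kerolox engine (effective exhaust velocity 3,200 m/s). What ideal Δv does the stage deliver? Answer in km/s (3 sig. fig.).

Stage wet mass = m₀ − payload = 251,200 − 5,130 = 246,070 kg.
Stage dry mass = ε × stage wet mass = 0.079 × 246,070 = 19,439.5 kg.
Burnout mass m_f = stage dry + payload = 19,439.5 + 5,130 = 24,569.5 kg.
Δv = v_e · ln(251,200/24,569.5) = 3200.0 × ln(10.22) = 3200.0 × 2.3247 ≈ 7439 m/s.

Δv ≈ 7.44 km/s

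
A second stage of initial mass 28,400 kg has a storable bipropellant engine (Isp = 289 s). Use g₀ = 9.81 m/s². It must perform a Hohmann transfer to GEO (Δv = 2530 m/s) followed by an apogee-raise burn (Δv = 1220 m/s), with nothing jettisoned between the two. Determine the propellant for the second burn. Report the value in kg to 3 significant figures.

propellant for the second burn ≈ 4070 kg

v_e = Isp · g₀ = 289 × 9.81 = 2835.1 m/s.
After the first burn: m = 28400 × exp(−2530/2835.1) = 28400 × 0.40968 = 11,634.9 kg.
After the second burn: m = 11,634.9 × exp(−1220/2835.1) = 11,634.9 × 0.65030 = 7,566.18 kg.
Second-burn propellant = 11,634.9 − 7,566.18 = 4,068.72 kg.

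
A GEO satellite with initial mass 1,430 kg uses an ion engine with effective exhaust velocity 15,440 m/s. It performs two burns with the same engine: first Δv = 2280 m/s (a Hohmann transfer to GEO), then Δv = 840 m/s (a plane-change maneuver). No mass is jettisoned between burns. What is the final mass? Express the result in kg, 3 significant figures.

After the first burn: m = 1430 × exp(−2280/15440.0) = 1430 × 0.86272 = 1,233.69 kg.
After the second burn: m = 1,233.69 × exp(−840/15440.0) = 1,233.69 × 0.94705 = 1,168.37 kg.

final mass ≈ 1170 kg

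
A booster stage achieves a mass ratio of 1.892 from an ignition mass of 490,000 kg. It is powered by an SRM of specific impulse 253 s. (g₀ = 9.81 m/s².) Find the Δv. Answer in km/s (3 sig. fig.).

Δv ≈ 1.58 km/s

v_e = Isp · g₀ = 253 × 9.81 = 2481.9 m/s.
By the Tsiolkovsky rocket equation, Δv = v_e · ln(1.892) = 2481.9 × 0.6376 ≈ 1582.6 m/s.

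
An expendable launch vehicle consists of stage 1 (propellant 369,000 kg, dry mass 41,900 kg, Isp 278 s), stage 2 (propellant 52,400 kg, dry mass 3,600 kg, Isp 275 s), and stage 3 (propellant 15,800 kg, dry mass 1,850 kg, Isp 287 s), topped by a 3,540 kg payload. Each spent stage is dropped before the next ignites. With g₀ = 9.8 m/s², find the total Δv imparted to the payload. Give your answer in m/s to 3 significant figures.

Ignition mass of stage 1 = 369,000+41,900 + 52,400+3,600 + 15,800+1,850 + 3,540 = 488,090 kg.
Stage 1: m₀ = 488,090 kg, m_f = 488,090 − 369,000 = 119,090 kg; Δv = 278×9.8×ln(4.098) = 2724.4×1.4106 ≈ 3843 m/s.
Stage 2: m₀ = 77,190 kg, m_f = 77,190 − 52,400 = 24,790 kg; Δv = 275×9.8×ln(3.114) = 2695.0×1.1358 ≈ 3061 m/s.
Stage 3: m₀ = 21,190 kg, m_f = 21,190 − 15,800 = 5,390 kg; Δv = 287×9.8×ln(3.931) = 2812.6×1.3690 ≈ 3850 m/s.
Total Δv = 3843 + 3061 + 3850 = 10754 m/s.

Δv ≈ 10800 m/s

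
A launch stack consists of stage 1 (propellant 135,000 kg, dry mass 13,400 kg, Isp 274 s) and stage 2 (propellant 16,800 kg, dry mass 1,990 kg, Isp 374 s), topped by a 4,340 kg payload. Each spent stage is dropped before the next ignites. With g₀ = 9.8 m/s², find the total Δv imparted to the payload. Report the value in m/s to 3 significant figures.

Ignition mass of stage 1 = 135,000+13,400 + 16,800+1,990 + 4,340 = 171,530 kg.
Stage 1: m₀ = 171,530 kg, m_f = 171,530 − 135,000 = 36,530 kg; Δv = 274×9.8×ln(4.696) = 2685.2×1.5466 ≈ 4153 m/s.
Stage 2: m₀ = 23,130 kg, m_f = 23,130 − 16,800 = 6,330 kg; Δv = 374×9.8×ln(3.654) = 3665.2×1.2958 ≈ 4749 m/s.
Total Δv = 4153 + 4749 = 8902 m/s.

Δv ≈ 8900 m/s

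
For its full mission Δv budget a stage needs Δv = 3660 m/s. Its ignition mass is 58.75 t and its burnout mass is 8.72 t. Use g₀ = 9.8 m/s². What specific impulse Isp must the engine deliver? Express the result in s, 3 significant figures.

ln(m₀/m_f) = ln(58750/8720) = ln(6.737) = 1.9077.
v_e = Δv / ln(m₀/m_f) = 3660 / 1.9077 = 1918.6 m/s.
Isp = v_e / g₀ = 1918.6 / 9.8 = 195.8 s.

Isp ≈ 196 s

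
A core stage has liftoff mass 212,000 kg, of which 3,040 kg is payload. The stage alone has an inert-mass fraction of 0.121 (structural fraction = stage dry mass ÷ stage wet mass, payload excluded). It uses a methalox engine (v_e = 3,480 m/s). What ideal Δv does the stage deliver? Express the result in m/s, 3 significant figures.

Δv ≈ 7000 m/s

Stage wet mass = m₀ − payload = 212,000 − 3,040 = 208,960 kg.
Stage dry mass = ε × stage wet mass = 0.121 × 208,960 = 25,284.2 kg.
Burnout mass m_f = stage dry + payload = 25,284.2 + 3,040 = 28,324.2 kg.
Δv = v_e · ln(212,000/28,324.2) = 3480.0 × ln(7.485) = 3480.0 × 2.0129 ≈ 7005 m/s.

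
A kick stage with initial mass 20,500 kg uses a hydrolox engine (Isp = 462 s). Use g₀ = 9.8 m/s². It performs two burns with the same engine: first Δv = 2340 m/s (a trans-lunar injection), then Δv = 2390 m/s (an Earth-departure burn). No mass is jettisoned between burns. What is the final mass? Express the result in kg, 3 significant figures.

final mass ≈ 7210 kg

v_e = Isp · g₀ = 462 × 9.8 = 4527.6 m/s.
After the first burn: m = 20500 × exp(−2340/4527.6) = 20500 × 0.59641 = 12,226.4 kg.
After the second burn: m = 12,226.4 × exp(−2390/4527.6) = 12,226.4 × 0.58986 = 7,211.86 kg.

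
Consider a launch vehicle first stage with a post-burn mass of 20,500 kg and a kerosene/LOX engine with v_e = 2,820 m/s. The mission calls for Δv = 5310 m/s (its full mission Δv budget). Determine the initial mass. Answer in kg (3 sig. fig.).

m₀/m_f = exp(Δv / v_e) = exp(5310 / 2820.0) = exp(1.8830) = 6.5731.
m₀ = m_f × 6.5731 = 20,500 × 6.5731 = 134,749 kg.

initial mass ≈ 135000 kg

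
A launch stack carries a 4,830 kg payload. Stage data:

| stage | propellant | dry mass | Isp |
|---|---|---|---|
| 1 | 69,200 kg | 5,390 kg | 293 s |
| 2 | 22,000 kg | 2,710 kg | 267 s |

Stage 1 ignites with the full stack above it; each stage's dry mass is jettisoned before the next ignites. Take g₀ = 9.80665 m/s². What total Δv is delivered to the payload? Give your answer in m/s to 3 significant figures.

Ignition mass of stage 1 = 69,200+5,390 + 22,000+2,710 + 4,830 = 104,130 kg.
Stage 1: m₀ = 104,130 kg, m_f = 104,130 − 69,200 = 34,930 kg; Δv = 293×9.80665×ln(2.981) = 2873.3×1.0923 ≈ 3139 m/s.
Stage 2: m₀ = 29,540 kg, m_f = 29,540 − 22,000 = 7,540 kg; Δv = 267×9.80665×ln(3.918) = 2618.4×1.3655 ≈ 3575 m/s.
Total Δv = 3139 + 3575 = 6714 m/s.

Δv ≈ 6710 m/s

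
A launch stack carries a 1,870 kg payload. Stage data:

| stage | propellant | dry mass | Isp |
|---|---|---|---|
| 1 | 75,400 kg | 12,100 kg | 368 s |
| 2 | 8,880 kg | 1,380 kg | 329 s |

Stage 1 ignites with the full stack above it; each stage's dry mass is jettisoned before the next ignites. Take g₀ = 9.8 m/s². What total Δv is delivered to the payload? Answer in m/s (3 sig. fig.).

Ignition mass of stage 1 = 75,400+12,100 + 8,880+1,380 + 1,870 = 99,630 kg.
Stage 1: m₀ = 99,630 kg, m_f = 99,630 − 75,400 = 24,230 kg; Δv = 368×9.8×ln(4.112) = 3606.4×1.4139 ≈ 5099 m/s.
Stage 2: m₀ = 12,130 kg, m_f = 12,130 − 8,880 = 3,250 kg; Δv = 329×9.8×ln(3.732) = 3224.2×1.3170 ≈ 4246 m/s.
Total Δv = 5099 + 4246 = 9345 m/s.

Δv ≈ 9350 m/s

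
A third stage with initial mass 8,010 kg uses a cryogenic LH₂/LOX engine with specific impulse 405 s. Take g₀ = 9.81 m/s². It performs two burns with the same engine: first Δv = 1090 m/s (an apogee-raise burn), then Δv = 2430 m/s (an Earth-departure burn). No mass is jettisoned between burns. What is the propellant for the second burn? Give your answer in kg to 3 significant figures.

propellant for the second burn ≈ 2790 kg

v_e = Isp · g₀ = 405 × 9.81 = 3973.1 m/s.
After the first burn: m = 8010 × exp(−1090/3973.1) = 8010 × 0.76007 = 6,088.16 kg.
After the second burn: m = 6,088.16 × exp(−2430/3973.1) = 6,088.16 × 0.54247 = 3,302.64 kg.
Second-burn propellant = 6,088.16 − 3,302.64 = 2,785.52 kg.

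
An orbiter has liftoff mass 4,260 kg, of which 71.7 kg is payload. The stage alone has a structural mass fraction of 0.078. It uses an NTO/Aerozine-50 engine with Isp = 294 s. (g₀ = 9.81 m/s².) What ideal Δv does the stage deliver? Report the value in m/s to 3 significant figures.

Δv ≈ 6830 m/s

Stage wet mass = m₀ − payload = 4,260 − 71.7 = 4,188.3 kg.
Stage dry mass = ε × stage wet mass = 0.078 × 4,188.3 = 326.687 kg.
Burnout mass m_f = stage dry + payload = 326.687 + 71.7 = 398.387 kg.
v_e = Isp · g₀ = 294 × 9.81 = 2884.1 m/s.
From the ideal rocket equation, Δv = v_e · ln(4,260/398.387) = 2884.1 × ln(10.69) = 2884.1 × 2.3696 ≈ 6834 m/s.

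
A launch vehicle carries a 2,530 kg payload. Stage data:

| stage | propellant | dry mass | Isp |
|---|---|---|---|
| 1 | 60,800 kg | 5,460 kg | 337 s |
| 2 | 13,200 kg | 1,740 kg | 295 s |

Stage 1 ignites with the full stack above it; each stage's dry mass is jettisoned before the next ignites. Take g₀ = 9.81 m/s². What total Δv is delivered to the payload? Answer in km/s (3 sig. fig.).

Ignition mass of stage 1 = 60,800+5,460 + 13,200+1,740 + 2,530 = 83,730 kg.
Stage 1: m₀ = 83,730 kg, m_f = 83,730 − 60,800 = 22,930 kg; Δv = 337×9.81×ln(3.652) = 3306.0×1.2952 ≈ 4282 m/s.
Stage 2: m₀ = 17,470 kg, m_f = 17,470 − 13,200 = 4,270 kg; Δv = 295×9.81×ln(4.091) = 2894.0×1.4089 ≈ 4077 m/s.
Total Δv = 4282 + 4077 = 8359 m/s.

Δv ≈ 8.36 km/s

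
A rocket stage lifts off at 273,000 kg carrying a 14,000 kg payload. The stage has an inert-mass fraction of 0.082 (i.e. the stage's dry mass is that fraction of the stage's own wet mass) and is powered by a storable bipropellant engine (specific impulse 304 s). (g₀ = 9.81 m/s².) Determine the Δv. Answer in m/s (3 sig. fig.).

Stage wet mass = m₀ − payload = 273,000 − 14,000 = 259,000 kg.
Stage dry mass = ε × stage wet mass = 0.082 × 259,000 = 21,238 kg.
Burnout mass m_f = stage dry + payload = 21,238 + 14,000 = 35,238 kg.
v_e = Isp · g₀ = 304 × 9.81 = 2982.2 m/s.
Δv = v_e · ln(273,000/35,238) = 2982.2 × ln(7.747) = 2982.2 × 2.0473 ≈ 6106 m/s.

Δv ≈ 6110 m/s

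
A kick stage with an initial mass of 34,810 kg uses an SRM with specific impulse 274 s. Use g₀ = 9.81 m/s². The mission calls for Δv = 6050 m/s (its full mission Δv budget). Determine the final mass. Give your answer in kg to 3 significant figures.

v_e = Isp · g₀ = 274 × 9.81 = 2687.9 m/s.
m₀/m_f = exp(Δv / v_e) = exp(6050 / 2687.9) = exp(2.2508) = 9.4953.
m_f = m₀ / 9.4953 = 34,810 / 9.4953 = 3,666.02 kg.

final mass ≈ 3670 kg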